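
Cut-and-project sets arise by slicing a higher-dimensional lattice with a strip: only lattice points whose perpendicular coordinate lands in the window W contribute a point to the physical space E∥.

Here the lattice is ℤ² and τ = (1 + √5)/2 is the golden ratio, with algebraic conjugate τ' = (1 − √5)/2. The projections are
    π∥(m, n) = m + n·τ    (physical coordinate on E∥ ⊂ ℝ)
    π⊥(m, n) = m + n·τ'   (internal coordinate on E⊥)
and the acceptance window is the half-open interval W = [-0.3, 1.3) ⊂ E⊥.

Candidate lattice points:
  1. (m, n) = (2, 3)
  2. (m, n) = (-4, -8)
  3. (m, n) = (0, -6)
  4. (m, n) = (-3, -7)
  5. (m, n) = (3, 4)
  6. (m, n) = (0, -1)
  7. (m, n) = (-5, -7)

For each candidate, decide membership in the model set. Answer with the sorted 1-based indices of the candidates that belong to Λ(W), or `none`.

Numerically τ ≈ 1.618034 and τ' = −1/τ ≈ -0.618034.
[1] lift (2,3): star map gives 0.145898; window check -0.3 ≤ 0.145898 < 1.3 is true → IN Λ
[2] lift (-4,-8): star map gives 0.944272; window check -0.3 ≤ 0.944272 < 1.3 is true → IN Λ
[3] lift (0,-6): star map gives 3.708204; window check -0.3 ≤ 3.708204 < 1.3 is false → out
[4] lift (-3,-7): star map gives 1.326238; window check -0.3 ≤ 1.326238 < 1.3 is false → out
[5] lift (3,4): star map gives 0.527864; window check -0.3 ≤ 0.527864 < 1.3 is true → IN Λ
[6] lift (0,-1): star map gives 0.618034; window check -0.3 ≤ 0.618034 < 1.3 is true → IN Λ
[7] lift (-5,-7): star map gives -0.673762; window check -0.3 ≤ -0.673762 < 1.3 is false → out

1, 2, 5, 6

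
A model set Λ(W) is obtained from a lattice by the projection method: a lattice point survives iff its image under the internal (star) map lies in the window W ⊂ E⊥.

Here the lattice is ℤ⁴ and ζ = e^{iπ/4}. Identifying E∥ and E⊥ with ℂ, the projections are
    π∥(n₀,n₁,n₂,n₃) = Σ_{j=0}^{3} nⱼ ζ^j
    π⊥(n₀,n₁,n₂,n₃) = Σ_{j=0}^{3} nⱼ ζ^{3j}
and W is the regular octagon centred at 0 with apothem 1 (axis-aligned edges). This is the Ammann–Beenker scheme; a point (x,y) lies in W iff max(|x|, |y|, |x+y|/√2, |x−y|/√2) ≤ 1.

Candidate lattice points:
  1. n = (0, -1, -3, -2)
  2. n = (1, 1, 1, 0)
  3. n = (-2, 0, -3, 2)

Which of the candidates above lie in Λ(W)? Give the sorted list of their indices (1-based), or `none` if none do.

2

π⊥(n) = n₀ + n₁ζ³ + n₂ζ⁶ + n₃ζ⁹ where ζ = e^{iπ/4}.
#1 (0, -1, -3, -2): internal (-0.70711, 0.87868); octagon support 1.12132 vs apothem 1 → ∉ W
#2 (1, 1, 1, 0): internal (0.29289, -0.29289); octagon support 0.41421 vs apothem 1 → ∈ W
#3 (-2, 0, -3, 2): internal (-0.58579, 4.41421); octagon support 4.41421 vs apothem 1 → ∉ W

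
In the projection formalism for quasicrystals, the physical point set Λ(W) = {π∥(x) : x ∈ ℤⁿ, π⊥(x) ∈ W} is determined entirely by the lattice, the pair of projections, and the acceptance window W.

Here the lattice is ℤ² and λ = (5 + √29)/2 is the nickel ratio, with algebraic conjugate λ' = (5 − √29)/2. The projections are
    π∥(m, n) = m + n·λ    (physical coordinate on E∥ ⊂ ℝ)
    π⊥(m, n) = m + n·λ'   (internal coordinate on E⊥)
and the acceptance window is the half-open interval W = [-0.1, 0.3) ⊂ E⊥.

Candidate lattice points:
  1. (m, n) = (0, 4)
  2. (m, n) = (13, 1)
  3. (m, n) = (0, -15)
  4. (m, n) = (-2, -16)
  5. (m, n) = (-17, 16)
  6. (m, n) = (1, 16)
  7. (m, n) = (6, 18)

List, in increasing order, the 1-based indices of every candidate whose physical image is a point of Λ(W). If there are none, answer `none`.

Compute λ' = (5−√29)/2 = -0.1926, so π⊥(m,n) = m -0.1926·n.
candidate 1: (m,n)=(0,4) → π∥ = 0+4·λ ≈ 20.7703, π⊥ = 0+4·λ' ≈ -0.7703 ∉ [-0.1, 0.3) ⇒ out
candidate 2: (m,n)=(13,1) → π∥ = 13+1·λ ≈ 18.1926, π⊥ = 13+1·λ' ≈ 12.8074 ∉ [-0.1, 0.3) ⇒ out
candidate 3: (m,n)=(0,-15) → π∥ = 0-15·λ ≈ -77.8887, π⊥ = 0-15·λ' ≈ 2.8887 ∉ [-0.1, 0.3) ⇒ out
candidate 4: (m,n)=(-2,-16) → π∥ = -2-16·λ ≈ -85.0813, π⊥ = -2-16·λ' ≈ 1.0813 ∉ [-0.1, 0.3) ⇒ out
candidate 5: (m,n)=(-17,16) → π∥ = -17+16·λ ≈ 66.0813, π⊥ = -17+16·λ' ≈ -20.0813 ∉ [-0.1, 0.3) ⇒ out
candidate 6: (m,n)=(1,16) → π∥ = 1+16·λ ≈ 84.0813, π⊥ = 1+16·λ' ≈ -2.0813 ∉ [-0.1, 0.3) ⇒ out
candidate 7: (m,n)=(6,18) → π∥ = 6+18·λ ≈ 99.4665, π⊥ = 6+18·λ' ≈ 2.5335 ∉ [-0.1, 0.3) ⇒ out

none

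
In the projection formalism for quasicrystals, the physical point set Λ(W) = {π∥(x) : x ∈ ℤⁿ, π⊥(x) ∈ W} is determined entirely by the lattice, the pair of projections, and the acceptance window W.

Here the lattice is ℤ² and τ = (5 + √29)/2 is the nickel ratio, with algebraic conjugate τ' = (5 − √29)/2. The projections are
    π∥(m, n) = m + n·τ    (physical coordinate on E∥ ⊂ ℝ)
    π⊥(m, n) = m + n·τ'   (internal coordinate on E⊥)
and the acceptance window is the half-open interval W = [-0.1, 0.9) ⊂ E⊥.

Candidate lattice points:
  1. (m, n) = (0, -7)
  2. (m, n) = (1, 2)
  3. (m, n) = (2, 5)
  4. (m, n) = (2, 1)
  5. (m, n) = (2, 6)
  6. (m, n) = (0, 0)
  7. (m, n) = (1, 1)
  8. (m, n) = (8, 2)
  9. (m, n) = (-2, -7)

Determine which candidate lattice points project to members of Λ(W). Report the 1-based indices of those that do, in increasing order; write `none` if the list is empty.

2, 5, 6, 7

Compute τ' = (5−√29)/2 = -0.19258, so π⊥(m,n) = m -0.19258·n.
#1 (0,-7): internal coord 0 + (-7)·τ' = +1.34808; +1.34808 ∉ [-0.1, 0.9) → out
#2 (1,2): internal coord 1 + (2)·τ' = +0.61484; +0.61484 ∈ [-0.1, 0.9) → IN Λ
#3 (2,5): internal coord 2 + (5)·τ' = +1.03709; +1.03709 ∉ [-0.1, 0.9) → out
#4 (2,1): internal coord 2 + (1)·τ' = +1.80742; +1.80742 ∉ [-0.1, 0.9) → out
#5 (2,6): internal coord 2 + (6)·τ' = +0.84451; +0.84451 ∈ [-0.1, 0.9) → IN Λ
#6 (0,0): internal coord 0 + (0)·τ' = +0.00000; +0.00000 ∈ [-0.1, 0.9) → IN Λ
#7 (1,1): internal coord 1 + (1)·τ' = +0.80742; +0.80742 ∈ [-0.1, 0.9) → IN Λ
#8 (8,2): internal coord 8 + (2)·τ' = +7.61484; +7.61484 ∉ [-0.1, 0.9) → out
#9 (-2,-7): internal coord -2 + (-7)·τ' = -0.65192; -0.65192 ∉ [-0.1, 0.9) → out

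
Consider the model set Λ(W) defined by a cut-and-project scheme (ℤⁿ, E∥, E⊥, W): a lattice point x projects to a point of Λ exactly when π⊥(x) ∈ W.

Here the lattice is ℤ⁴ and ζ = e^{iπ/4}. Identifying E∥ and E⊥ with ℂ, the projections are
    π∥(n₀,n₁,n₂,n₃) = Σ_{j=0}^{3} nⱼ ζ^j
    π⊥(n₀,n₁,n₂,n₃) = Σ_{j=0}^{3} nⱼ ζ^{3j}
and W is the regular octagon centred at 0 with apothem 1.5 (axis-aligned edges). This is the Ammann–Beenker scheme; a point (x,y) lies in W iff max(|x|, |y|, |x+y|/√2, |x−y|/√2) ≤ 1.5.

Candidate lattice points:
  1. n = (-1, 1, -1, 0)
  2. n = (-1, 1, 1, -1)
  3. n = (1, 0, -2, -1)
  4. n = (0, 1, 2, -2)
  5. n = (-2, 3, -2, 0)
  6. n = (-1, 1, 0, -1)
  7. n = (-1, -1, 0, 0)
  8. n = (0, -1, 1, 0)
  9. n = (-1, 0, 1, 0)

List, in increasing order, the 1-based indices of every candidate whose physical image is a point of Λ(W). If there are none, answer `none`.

With ζ = e^{iπ/4} the internal vectors are ζ^0,ζ^3,ζ^6,ζ^9.
candidate 1: n = (-1, 1, -1, 0) → π⊥ ≈ (-1.7071, +1.7071); max(|x|,|y|,|x±y|/√2) = 2.4142 > 1.5 ⇒ ∉ W
candidate 2: n = (-1, 1, 1, -1) → π⊥ ≈ (-2.4142, -1.0000); max(|x|,|y|,|x±y|/√2) = 2.4142 > 1.5 ⇒ ∉ W
candidate 3: n = (1, 0, -2, -1) → π⊥ ≈ (+0.2929, +1.2929); max(|x|,|y|,|x±y|/√2) = 1.2929 ≤ 1.5 ⇒ ∈ W
candidate 4: n = (0, 1, 2, -2) → π⊥ ≈ (-2.1213, -2.7071); max(|x|,|y|,|x±y|/√2) = 3.4142 > 1.5 ⇒ ∉ W
candidate 5: n = (-2, 3, -2, 0) → π⊥ ≈ (-4.1213, +4.1213); max(|x|,|y|,|x±y|/√2) = 5.8284 > 1.5 ⇒ ∉ W
candidate 6: n = (-1, 1, 0, -1) → π⊥ ≈ (-2.4142, +0.0000); max(|x|,|y|,|x±y|/√2) = 2.4142 > 1.5 ⇒ ∉ W
candidate 7: n = (-1, -1, 0, 0) → π⊥ ≈ (-0.2929, -0.7071); max(|x|,|y|,|x±y|/√2) = 0.7071 ≤ 1.5 ⇒ ∈ W
candidate 8: n = (0, -1, 1, 0) → π⊥ ≈ (+0.7071, -1.7071); max(|x|,|y|,|x±y|/√2) = 1.7071 > 1.5 ⇒ ∉ W
candidate 9: n = (-1, 0, 1, 0) → π⊥ ≈ (-1.0000, -1.0000); max(|x|,|y|,|x±y|/√2) = 1.4142 ≤ 1.5 ⇒ ∈ W

3, 7, 9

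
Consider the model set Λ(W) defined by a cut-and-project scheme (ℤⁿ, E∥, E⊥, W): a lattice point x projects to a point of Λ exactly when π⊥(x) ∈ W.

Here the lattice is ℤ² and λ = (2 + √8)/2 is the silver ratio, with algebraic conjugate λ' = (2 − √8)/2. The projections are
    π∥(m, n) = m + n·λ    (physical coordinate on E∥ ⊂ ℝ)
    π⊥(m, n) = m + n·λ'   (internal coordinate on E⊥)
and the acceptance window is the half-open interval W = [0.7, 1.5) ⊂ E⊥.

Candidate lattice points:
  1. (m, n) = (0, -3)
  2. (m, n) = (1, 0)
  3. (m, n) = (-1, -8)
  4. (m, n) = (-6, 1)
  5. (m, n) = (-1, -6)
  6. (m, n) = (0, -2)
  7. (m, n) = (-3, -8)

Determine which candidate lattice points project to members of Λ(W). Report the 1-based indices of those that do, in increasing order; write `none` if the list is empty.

Compute λ' = (2−√8)/2 = -0.4142, so π⊥(m,n) = m -0.4142·n.
candidate 1: (m,n)=(0,-3) → π∥ = 0-3·λ ≈ -7.2426, π⊥ = 0-3·λ' ≈ 1.2426 ∈ [0.7, 1.5) ⇒ IN Λ
candidate 2: (m,n)=(1,0) → π∥ = 1+0·λ ≈ 1.0000, π⊥ = 1+0·λ' ≈ 1.0000 ∈ [0.7, 1.5) ⇒ IN Λ
candidate 3: (m,n)=(-1,-8) → π∥ = -1-8·λ ≈ -20.3137, π⊥ = -1-8·λ' ≈ 2.3137 ∉ [0.7, 1.5) ⇒ out
candidate 4: (m,n)=(-6,1) → π∥ = -6+1·λ ≈ -3.5858, π⊥ = -6+1·λ' ≈ -6.4142 ∉ [0.7, 1.5) ⇒ out
candidate 5: (m,n)=(-1,-6) → π∥ = -1-6·λ ≈ -15.4853, π⊥ = -1-6·λ' ≈ 1.4853 ∈ [0.7, 1.5) ⇒ IN Λ
candidate 6: (m,n)=(0,-2) → π∥ = 0-2·λ ≈ -4.8284, π⊥ = 0-2·λ' ≈ 0.8284 ∈ [0.7, 1.5) ⇒ IN Λ
candidate 7: (m,n)=(-3,-8) → π∥ = -3-8·λ ≈ -22.3137, π⊥ = -3-8·λ' ≈ 0.3137 ∉ [0.7, 1.5) ⇒ out

1, 2, 5, 6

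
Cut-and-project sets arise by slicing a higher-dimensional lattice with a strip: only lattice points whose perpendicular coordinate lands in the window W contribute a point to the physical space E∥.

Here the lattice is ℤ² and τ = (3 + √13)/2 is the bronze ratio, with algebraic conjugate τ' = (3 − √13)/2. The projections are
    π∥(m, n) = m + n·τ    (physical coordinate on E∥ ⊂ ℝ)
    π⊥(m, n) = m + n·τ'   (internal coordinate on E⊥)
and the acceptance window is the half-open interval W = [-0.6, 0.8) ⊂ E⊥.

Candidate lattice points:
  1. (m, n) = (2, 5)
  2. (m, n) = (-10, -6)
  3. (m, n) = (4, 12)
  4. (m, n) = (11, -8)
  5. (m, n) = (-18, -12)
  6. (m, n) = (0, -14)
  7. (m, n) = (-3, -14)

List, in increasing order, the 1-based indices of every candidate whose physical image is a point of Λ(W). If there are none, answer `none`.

1, 3

τ' = (3−√13)/2 ≈ -0.302776.
[1] lift (2,5): star map gives 0.486122; window check -0.6 ≤ 0.486122 < 0.8 is true → IN Λ
[2] lift (-10,-6): star map gives -8.183346; window check -0.6 ≤ -8.183346 < 0.8 is false → out
[3] lift (4,12): star map gives 0.366692; window check -0.6 ≤ 0.366692 < 0.8 is true → IN Λ
[4] lift (11,-8): star map gives 13.422205; window check -0.6 ≤ 13.422205 < 0.8 is false → out
[5] lift (-18,-12): star map gives -14.366692; window check -0.6 ≤ -14.366692 < 0.8 is false → out
[6] lift (0,-14): star map gives 4.238859; window check -0.6 ≤ 4.238859 < 0.8 is false → out
[7] lift (-3,-14): star map gives 1.238859; window check -0.6 ≤ 1.238859 < 0.8 is false → out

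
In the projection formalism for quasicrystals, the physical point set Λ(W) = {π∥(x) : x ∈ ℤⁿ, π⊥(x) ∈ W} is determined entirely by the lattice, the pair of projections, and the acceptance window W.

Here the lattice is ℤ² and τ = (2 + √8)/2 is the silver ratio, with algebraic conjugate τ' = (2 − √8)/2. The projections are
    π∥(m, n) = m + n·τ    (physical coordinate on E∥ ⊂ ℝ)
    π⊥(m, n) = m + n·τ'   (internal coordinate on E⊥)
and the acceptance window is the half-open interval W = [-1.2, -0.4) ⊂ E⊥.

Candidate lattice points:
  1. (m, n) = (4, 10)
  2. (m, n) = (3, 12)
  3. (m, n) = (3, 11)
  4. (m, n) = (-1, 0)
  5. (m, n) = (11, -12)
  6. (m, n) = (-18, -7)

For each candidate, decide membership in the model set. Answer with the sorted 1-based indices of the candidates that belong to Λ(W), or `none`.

τ' = (2−√8)/2 ≈ -0.41421.
candidate 1: (m,n)=(4,10) → π∥ = 4+10·τ ≈ 28.14214, π⊥ = 4+10·τ' ≈ -0.14214 ∉ [-1.2, -0.4) ⇒ out
candidate 2: (m,n)=(3,12) → π∥ = 3+12·τ ≈ 31.97056, π⊥ = 3+12·τ' ≈ -1.97056 ∉ [-1.2, -0.4) ⇒ out
candidate 3: (m,n)=(3,11) → π∥ = 3+11·τ ≈ 29.55635, π⊥ = 3+11·τ' ≈ -1.55635 ∉ [-1.2, -0.4) ⇒ out
candidate 4: (m,n)=(-1,0) → π∥ = -1+0·τ ≈ -1.00000, π⊥ = -1+0·τ' ≈ -1.00000 ∈ [-1.2, -0.4) ⇒ IN Λ
candidate 5: (m,n)=(11,-12) → π∥ = 11-12·τ ≈ -17.97056, π⊥ = 11-12·τ' ≈ 15.97056 ∉ [-1.2, -0.4) ⇒ out
candidate 6: (m,n)=(-18,-7) → π∥ = -18-7·τ ≈ -34.89949, π⊥ = -18-7·τ' ≈ -15.10051 ∉ [-1.2, -0.4) ⇒ out

4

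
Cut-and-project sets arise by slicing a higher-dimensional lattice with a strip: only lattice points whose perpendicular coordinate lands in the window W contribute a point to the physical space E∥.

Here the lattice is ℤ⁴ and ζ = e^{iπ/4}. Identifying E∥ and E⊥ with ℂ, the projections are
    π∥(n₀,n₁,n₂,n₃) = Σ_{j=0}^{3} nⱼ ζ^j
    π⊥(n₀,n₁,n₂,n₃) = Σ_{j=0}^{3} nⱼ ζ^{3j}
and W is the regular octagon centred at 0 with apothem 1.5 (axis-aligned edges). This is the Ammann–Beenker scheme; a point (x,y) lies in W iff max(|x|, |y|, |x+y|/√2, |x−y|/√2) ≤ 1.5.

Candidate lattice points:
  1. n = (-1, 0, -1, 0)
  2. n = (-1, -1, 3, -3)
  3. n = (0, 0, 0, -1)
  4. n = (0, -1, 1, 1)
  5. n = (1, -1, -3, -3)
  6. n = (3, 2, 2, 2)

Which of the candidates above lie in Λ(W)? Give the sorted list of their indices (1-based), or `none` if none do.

1, 3, 5

Internal map: ζ^{3j} for j=0..3 gives (1,0), (−√2/2,√2/2), (0,−1), (√2/2,√2/2).
#1 (-1, 0, -1, 0): internal (-1.0000, 1.0000); octagon support 1.4142 vs apothem 1.5 → ∈ W
#2 (-1, -1, 3, -3): internal (-2.4142, -5.8284); octagon support 5.8284 vs apothem 1.5 → ∉ W
#3 (0, 0, 0, -1): internal (-0.7071, -0.7071); octagon support 1.0000 vs apothem 1.5 → ∈ W
#4 (0, -1, 1, 1): internal (1.4142, -1.0000); octagon support 1.7071 vs apothem 1.5 → ∉ W
#5 (1, -1, -3, -3): internal (-0.4142, 0.1716); octagon support 0.4142 vs apothem 1.5 → ∈ W
#6 (3, 2, 2, 2): internal (3.0000, 0.8284); octagon support 3.0000 vs apothem 1.5 → ∉ W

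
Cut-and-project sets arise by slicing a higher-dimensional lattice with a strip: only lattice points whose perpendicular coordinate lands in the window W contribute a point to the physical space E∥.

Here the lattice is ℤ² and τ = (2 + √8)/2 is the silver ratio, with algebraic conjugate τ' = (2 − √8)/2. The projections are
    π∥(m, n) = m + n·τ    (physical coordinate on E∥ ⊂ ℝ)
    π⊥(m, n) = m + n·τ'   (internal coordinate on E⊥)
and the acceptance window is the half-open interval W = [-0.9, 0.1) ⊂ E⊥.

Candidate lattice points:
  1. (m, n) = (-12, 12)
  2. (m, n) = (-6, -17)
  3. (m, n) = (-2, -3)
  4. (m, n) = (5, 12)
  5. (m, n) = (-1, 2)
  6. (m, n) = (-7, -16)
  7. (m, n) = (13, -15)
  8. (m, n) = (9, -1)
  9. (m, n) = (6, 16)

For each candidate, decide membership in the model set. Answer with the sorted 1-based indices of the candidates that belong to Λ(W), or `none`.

τ' = (2−√8)/2 ≈ -0.4142.
candidate 1: (m,n)=(-12,12) → π∥ = -12+12·τ ≈ 16.9706, π⊥ = -12+12·τ' ≈ -16.9706 ∉ [-0.9, 0.1) ⇒ out
candidate 2: (m,n)=(-6,-17) → π∥ = -6-17·τ ≈ -47.0416, π⊥ = -6-17·τ' ≈ 1.0416 ∉ [-0.9, 0.1) ⇒ out
candidate 3: (m,n)=(-2,-3) → π∥ = -2-3·τ ≈ -9.2426, π⊥ = -2-3·τ' ≈ -0.7574 ∈ [-0.9, 0.1) ⇒ IN Λ
candidate 4: (m,n)=(5,12) → π∥ = 5+12·τ ≈ 33.9706, π⊥ = 5+12·τ' ≈ 0.0294 ∈ [-0.9, 0.1) ⇒ IN Λ
candidate 5: (m,n)=(-1,2) → π∥ = -1+2·τ ≈ 3.8284, π⊥ = -1+2·τ' ≈ -1.8284 ∉ [-0.9, 0.1) ⇒ out
candidate 6: (m,n)=(-7,-16) → π∥ = -7-16·τ ≈ -45.6274, π⊥ = -7-16·τ' ≈ -0.3726 ∈ [-0.9, 0.1) ⇒ IN Λ
candidate 7: (m,n)=(13,-15) → π∥ = 13-15·τ ≈ -23.2132, π⊥ = 13-15·τ' ≈ 19.2132 ∉ [-0.9, 0.1) ⇒ out
candidate 8: (m,n)=(9,-1) → π∥ = 9-1·τ ≈ 6.5858, π⊥ = 9-1·τ' ≈ 9.4142 ∉ [-0.9, 0.1) ⇒ out
candidate 9: (m,n)=(6,16) → π∥ = 6+16·τ ≈ 44.6274, π⊥ = 6+16·τ' ≈ -0.6274 ∈ [-0.9, 0.1) ⇒ IN Λ

3, 4, 6, 9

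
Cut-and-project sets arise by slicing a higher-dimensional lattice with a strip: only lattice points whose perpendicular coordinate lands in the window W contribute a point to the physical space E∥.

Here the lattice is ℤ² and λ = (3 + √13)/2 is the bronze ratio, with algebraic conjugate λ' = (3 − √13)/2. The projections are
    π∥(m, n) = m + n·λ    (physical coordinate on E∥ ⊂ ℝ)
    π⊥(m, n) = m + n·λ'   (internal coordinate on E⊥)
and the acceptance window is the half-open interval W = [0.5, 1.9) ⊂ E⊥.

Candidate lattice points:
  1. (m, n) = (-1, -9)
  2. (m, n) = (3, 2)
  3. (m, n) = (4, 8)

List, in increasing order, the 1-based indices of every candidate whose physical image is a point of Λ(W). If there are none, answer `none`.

Compute λ' = (3−√13)/2 = -0.3028, so π⊥(m,n) = m -0.3028·n.
#1 (-1,-9): internal coord -1 + (-9)·λ' = +1.7250; +1.7250 ∈ [0.5, 1.9) → IN Λ
#2 (3,2): internal coord 3 + (2)·λ' = +2.3944; +2.3944 ∉ [0.5, 1.9) → out
#3 (4,8): internal coord 4 + (8)·λ' = +1.5778; +1.5778 ∈ [0.5, 1.9) → IN Λ

1, 3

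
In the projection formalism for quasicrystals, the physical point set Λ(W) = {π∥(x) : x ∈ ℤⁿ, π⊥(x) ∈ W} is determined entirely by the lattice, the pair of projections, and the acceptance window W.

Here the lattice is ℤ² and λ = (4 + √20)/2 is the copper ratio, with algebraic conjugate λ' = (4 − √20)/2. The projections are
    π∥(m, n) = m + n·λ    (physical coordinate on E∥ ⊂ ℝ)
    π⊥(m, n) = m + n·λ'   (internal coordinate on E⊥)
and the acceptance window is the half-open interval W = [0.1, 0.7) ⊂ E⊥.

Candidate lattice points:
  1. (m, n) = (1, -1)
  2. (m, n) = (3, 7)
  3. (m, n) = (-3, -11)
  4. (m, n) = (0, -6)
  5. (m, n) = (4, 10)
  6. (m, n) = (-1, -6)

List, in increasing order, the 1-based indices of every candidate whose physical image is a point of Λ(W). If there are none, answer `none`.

Numerically λ ≈ 4.236068 and λ' = −1/λ ≈ -0.236068.
[1] lift (1,-1): star map gives 1.236068; window check 0.1 ≤ 1.236068 < 0.7 is false → out
[2] lift (3,7): star map gives 1.347524; window check 0.1 ≤ 1.347524 < 0.7 is false → out
[3] lift (-3,-11): star map gives -0.403252; window check 0.1 ≤ -0.403252 < 0.7 is false → out
[4] lift (0,-6): star map gives 1.416408; window check 0.1 ≤ 1.416408 < 0.7 is false → out
[5] lift (4,10): star map gives 1.639320; window check 0.1 ≤ 1.639320 < 0.7 is false → out
[6] lift (-1,-6): star map gives 0.416408; window check 0.1 ≤ 0.416408 < 0.7 is true → IN Λ

6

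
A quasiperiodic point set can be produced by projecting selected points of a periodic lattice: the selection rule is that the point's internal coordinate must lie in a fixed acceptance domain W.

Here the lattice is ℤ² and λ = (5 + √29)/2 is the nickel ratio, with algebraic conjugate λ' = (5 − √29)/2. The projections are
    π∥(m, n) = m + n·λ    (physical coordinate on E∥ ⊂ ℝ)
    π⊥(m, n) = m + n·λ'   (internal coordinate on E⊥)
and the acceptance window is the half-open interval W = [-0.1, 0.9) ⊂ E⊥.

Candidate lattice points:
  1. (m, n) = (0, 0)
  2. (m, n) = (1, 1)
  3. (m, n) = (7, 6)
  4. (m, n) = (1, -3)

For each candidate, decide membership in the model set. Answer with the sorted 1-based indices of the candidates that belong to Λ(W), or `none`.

1, 2

Numerically λ ≈ 5.1926 and λ' = −1/λ ≈ -0.1926.
#1 (0,0): internal coord 0 + (0)·λ' = +0.0000; +0.0000 ∈ [-0.1, 0.9) → IN Λ
#2 (1,1): internal coord 1 + (1)·λ' = +0.8074; +0.8074 ∈ [-0.1, 0.9) → IN Λ
#3 (7,6): internal coord 7 + (6)·λ' = +5.8445; +5.8445 ∉ [-0.1, 0.9) → out
#4 (1,-3): internal coord 1 + (-3)·λ' = +1.5777; +1.5777 ∉ [-0.1, 0.9) → out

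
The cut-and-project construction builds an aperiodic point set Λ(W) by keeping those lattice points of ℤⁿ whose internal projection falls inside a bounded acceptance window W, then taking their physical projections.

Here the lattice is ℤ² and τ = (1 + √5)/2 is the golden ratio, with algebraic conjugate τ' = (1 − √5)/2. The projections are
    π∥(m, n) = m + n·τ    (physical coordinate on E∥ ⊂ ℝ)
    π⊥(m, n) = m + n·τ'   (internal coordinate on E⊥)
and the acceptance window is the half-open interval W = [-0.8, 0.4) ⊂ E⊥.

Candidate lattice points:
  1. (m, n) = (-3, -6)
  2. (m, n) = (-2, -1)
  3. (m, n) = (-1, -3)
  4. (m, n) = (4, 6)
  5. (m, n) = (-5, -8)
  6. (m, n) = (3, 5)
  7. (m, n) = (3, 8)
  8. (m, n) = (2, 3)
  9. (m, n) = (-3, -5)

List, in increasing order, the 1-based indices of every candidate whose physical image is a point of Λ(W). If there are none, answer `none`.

4, 5, 6, 8, 9

Numerically τ ≈ 1.618034 and τ' = −1/τ ≈ -0.618034.
[1] lift (-3,-6): star map gives 0.708204; window check -0.8 ≤ 0.708204 < 0.4 is false → out
[2] lift (-2,-1): star map gives -1.381966; window check -0.8 ≤ -1.381966 < 0.4 is false → out
[3] lift (-1,-3): star map gives 0.854102; window check -0.8 ≤ 0.854102 < 0.4 is false → out
[4] lift (4,6): star map gives 0.291796; window check -0.8 ≤ 0.291796 < 0.4 is true → IN Λ
[5] lift (-5,-8): star map gives -0.055728; window check -0.8 ≤ -0.055728 < 0.4 is true → IN Λ
[6] lift (3,5): star map gives -0.090170; window check -0.8 ≤ -0.090170 < 0.4 is true → IN Λ
[7] lift (3,8): star map gives -1.944272; window check -0.8 ≤ -1.944272 < 0.4 is false → out
[8] lift (2,3): star map gives 0.145898; window check -0.8 ≤ 0.145898 < 0.4 is true → IN Λ
[9] lift (-3,-5): star map gives 0.090170; window check -0.8 ≤ 0.090170 < 0.4 is true → IN Λ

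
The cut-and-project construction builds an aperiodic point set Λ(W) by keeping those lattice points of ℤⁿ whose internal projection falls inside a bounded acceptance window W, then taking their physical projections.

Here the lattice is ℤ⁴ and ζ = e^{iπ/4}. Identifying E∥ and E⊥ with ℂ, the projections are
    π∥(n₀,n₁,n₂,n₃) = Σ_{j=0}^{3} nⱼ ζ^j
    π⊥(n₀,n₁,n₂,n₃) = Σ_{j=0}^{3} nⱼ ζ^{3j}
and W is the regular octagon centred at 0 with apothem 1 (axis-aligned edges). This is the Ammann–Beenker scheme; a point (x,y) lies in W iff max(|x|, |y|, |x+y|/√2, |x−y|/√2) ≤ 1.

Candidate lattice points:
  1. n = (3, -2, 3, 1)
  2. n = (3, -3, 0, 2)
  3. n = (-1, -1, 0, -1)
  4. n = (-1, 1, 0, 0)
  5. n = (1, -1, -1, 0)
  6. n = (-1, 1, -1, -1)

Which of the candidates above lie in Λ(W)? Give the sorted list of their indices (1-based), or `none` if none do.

π⊥(n) = n₀ + n₁ζ³ + n₂ζ⁶ + n₃ζ⁹ where ζ = e^{iπ/4}.
candidate 1: n = (3, -2, 3, 1) → π⊥ ≈ (+5.121320, -3.707107); max(|x|,|y|,|x±y|/√2) = 6.242641 > 1 ⇒ ∉ W
candidate 2: n = (3, -3, 0, 2) → π⊥ ≈ (+6.535534, -0.707107); max(|x|,|y|,|x±y|/√2) = 6.535534 > 1 ⇒ ∉ W
candidate 3: n = (-1, -1, 0, -1) → π⊥ ≈ (-1.000000, -1.414214); max(|x|,|y|,|x±y|/√2) = 1.707107 > 1 ⇒ ∉ W
candidate 4: n = (-1, 1, 0, 0) → π⊥ ≈ (-1.707107, +0.707107); max(|x|,|y|,|x±y|/√2) = 1.707107 > 1 ⇒ ∉ W
candidate 5: n = (1, -1, -1, 0) → π⊥ ≈ (+1.707107, +0.292893); max(|x|,|y|,|x±y|/√2) = 1.707107 > 1 ⇒ ∉ W
candidate 6: n = (-1, 1, -1, -1) → π⊥ ≈ (-2.414214, +1.000000); max(|x|,|y|,|x±y|/√2) = 2.414214 > 1 ⇒ ∉ W

none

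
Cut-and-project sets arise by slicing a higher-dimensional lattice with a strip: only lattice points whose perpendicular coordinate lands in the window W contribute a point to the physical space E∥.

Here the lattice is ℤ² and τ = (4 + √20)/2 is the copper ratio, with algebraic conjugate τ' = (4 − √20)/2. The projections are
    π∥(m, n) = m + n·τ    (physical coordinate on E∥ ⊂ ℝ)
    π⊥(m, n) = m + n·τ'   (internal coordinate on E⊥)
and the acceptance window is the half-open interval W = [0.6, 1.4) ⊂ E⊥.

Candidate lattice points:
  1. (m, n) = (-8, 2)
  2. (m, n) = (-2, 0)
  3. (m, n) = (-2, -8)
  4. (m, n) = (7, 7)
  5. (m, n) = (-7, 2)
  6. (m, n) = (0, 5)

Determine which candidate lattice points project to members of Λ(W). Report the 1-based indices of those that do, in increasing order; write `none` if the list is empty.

Numerically τ ≈ 4.2361 and τ' = −1/τ ≈ -0.2361.
[1] lift (-8,2): star map gives -8.4721; window check 0.6 ≤ -8.4721 < 1.4 is false → out
[2] lift (-2,0): star map gives -2.0000; window check 0.6 ≤ -2.0000 < 1.4 is false → out
[3] lift (-2,-8): star map gives -0.1115; window check 0.6 ≤ -0.1115 < 1.4 is false → out
[4] lift (7,7): star map gives 5.3475; window check 0.6 ≤ 5.3475 < 1.4 is false → out
[5] lift (-7,2): star map gives -7.4721; window check 0.6 ≤ -7.4721 < 1.4 is false → out
[6] lift (0,5): star map gives -1.1803; window check 0.6 ≤ -1.1803 < 1.4 is false → out

none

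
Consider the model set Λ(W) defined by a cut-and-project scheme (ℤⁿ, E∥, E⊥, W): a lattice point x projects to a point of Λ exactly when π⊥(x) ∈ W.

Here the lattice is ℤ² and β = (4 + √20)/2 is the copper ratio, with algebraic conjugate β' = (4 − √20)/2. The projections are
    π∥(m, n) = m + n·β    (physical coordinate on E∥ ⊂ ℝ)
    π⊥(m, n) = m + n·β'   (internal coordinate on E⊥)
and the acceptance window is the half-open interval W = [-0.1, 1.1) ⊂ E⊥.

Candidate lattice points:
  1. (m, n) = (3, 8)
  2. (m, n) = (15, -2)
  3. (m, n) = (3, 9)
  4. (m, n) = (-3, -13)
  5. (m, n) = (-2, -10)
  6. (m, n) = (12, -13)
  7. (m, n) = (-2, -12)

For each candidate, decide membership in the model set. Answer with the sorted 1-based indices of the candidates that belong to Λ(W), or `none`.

3, 4, 5, 7

Compute β' = (4−√20)/2 = -0.23607, so π⊥(m,n) = m -0.23607·n.
candidate 1: (m,n)=(3,8) → π∥ = 3+8·β ≈ 36.88854, π⊥ = 3+8·β' ≈ 1.11146 ∉ [-0.1, 1.1) ⇒ out
candidate 2: (m,n)=(15,-2) → π∥ = 15-2·β ≈ 6.52786, π⊥ = 15-2·β' ≈ 15.47214 ∉ [-0.1, 1.1) ⇒ out
candidate 3: (m,n)=(3,9) → π∥ = 3+9·β ≈ 41.12461, π⊥ = 3+9·β' ≈ 0.87539 ∈ [-0.1, 1.1) ⇒ IN Λ
candidate 4: (m,n)=(-3,-13) → π∥ = -3-13·β ≈ -58.06888, π⊥ = -3-13·β' ≈ 0.06888 ∈ [-0.1, 1.1) ⇒ IN Λ
candidate 5: (m,n)=(-2,-10) → π∥ = -2-10·β ≈ -44.36068, π⊥ = -2-10·β' ≈ 0.36068 ∈ [-0.1, 1.1) ⇒ IN Λ
candidate 6: (m,n)=(12,-13) → π∥ = 12-13·β ≈ -43.06888, π⊥ = 12-13·β' ≈ 15.06888 ∉ [-0.1, 1.1) ⇒ out
candidate 7: (m,n)=(-2,-12) → π∥ = -2-12·β ≈ -52.83282, π⊥ = -2-12·β' ≈ 0.83282 ∈ [-0.1, 1.1) ⇒ IN Λ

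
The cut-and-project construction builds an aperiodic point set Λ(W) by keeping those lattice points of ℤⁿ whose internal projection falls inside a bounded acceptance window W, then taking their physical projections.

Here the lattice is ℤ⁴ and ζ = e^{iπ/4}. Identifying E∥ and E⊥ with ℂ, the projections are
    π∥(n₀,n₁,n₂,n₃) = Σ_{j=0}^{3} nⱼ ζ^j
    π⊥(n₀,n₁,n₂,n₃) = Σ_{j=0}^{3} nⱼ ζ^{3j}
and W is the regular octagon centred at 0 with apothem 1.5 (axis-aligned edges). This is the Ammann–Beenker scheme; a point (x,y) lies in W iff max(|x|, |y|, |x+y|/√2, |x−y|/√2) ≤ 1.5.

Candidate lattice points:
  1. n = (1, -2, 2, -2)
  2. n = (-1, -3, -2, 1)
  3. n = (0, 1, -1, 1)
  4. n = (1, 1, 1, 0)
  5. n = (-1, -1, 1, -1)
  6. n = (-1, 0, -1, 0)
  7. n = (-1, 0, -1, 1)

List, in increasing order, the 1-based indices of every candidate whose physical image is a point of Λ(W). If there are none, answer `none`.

4, 6

π⊥(n) = n₀ + n₁ζ³ + n₂ζ⁶ + n₃ζ⁹ where ζ = e^{iπ/4}.
#1 (1, -2, 2, -2): internal (1.000000, -4.828427); octagon support 4.828427 vs apothem 1.5 → ∉ W
#2 (-1, -3, -2, 1): internal (1.828427, 0.585786); octagon support 1.828427 vs apothem 1.5 → ∉ W
#3 (0, 1, -1, 1): internal (0.000000, 2.414214); octagon support 2.414214 vs apothem 1.5 → ∉ W
#4 (1, 1, 1, 0): internal (0.292893, -0.292893); octagon support 0.414214 vs apothem 1.5 → ∈ W
#5 (-1, -1, 1, -1): internal (-1.000000, -2.414214); octagon support 2.414214 vs apothem 1.5 → ∉ W
#6 (-1, 0, -1, 0): internal (-1.000000, 1.000000); octagon support 1.414214 vs apothem 1.5 → ∈ W
#7 (-1, 0, -1, 1): internal (-0.292893, 1.707107); octagon support 1.707107 vs apothem 1.5 → ∉ W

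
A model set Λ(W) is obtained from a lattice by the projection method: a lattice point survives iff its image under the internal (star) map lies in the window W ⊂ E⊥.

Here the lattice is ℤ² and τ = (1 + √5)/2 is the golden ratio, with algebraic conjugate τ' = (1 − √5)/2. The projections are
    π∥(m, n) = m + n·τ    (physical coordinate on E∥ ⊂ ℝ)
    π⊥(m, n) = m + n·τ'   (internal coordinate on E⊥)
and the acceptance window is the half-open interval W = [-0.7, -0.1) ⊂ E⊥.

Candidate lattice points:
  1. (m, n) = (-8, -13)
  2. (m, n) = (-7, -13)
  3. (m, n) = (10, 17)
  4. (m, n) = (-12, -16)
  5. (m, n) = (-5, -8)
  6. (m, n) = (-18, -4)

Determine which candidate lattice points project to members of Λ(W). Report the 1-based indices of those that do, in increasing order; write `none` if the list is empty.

τ' = (1−√5)/2 ≈ -0.61803.
[1] lift (-8,-13): star map gives 0.03444; window check -0.7 ≤ 0.03444 < -0.1 is false → out
[2] lift (-7,-13): star map gives 1.03444; window check -0.7 ≤ 1.03444 < -0.1 is false → out
[3] lift (10,17): star map gives -0.50658; window check -0.7 ≤ -0.50658 < -0.1 is true → IN Λ
[4] lift (-12,-16): star map gives -2.11146; window check -0.7 ≤ -2.11146 < -0.1 is false → out
[5] lift (-5,-8): star map gives -0.05573; window check -0.7 ≤ -0.05573 < -0.1 is false → out
[6] lift (-18,-4): star map gives -15.52786; window check -0.7 ≤ -15.52786 < -0.1 is false → out

3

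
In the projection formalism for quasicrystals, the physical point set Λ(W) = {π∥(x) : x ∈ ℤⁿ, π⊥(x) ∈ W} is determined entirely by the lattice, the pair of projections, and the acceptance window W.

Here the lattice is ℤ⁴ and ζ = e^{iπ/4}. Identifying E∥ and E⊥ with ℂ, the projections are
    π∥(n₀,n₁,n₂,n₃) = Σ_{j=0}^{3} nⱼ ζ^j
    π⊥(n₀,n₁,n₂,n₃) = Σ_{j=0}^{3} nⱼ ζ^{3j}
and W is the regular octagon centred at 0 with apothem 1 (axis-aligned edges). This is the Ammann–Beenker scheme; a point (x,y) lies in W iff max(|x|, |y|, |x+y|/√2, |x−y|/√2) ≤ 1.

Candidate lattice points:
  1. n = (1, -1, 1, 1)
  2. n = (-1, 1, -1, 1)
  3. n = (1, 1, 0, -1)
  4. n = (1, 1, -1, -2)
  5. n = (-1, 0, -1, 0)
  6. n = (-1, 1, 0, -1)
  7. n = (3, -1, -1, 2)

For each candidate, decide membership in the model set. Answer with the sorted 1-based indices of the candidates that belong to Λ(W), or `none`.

Internal map: ζ^{3j} for j=0..3 gives (1,0), (−√2/2,√2/2), (0,−1), (√2/2,√2/2).
candidate 1: n = (1, -1, 1, 1) → π⊥ ≈ (+2.414214, -1.000000); max(|x|,|y|,|x±y|/√2) = 2.414214 > 1 ⇒ ∉ W
candidate 2: n = (-1, 1, -1, 1) → π⊥ ≈ (-1.000000, +2.414214); max(|x|,|y|,|x±y|/√2) = 2.414214 > 1 ⇒ ∉ W
candidate 3: n = (1, 1, 0, -1) → π⊥ ≈ (-0.414214, +0.000000); max(|x|,|y|,|x±y|/√2) = 0.414214 ≤ 1 ⇒ ∈ W
candidate 4: n = (1, 1, -1, -2) → π⊥ ≈ (-1.121320, +0.292893); max(|x|,|y|,|x±y|/√2) = 1.121320 > 1 ⇒ ∉ W
candidate 5: n = (-1, 0, -1, 0) → π⊥ ≈ (-1.000000, +1.000000); max(|x|,|y|,|x±y|/√2) = 1.414214 > 1 ⇒ ∉ W
candidate 6: n = (-1, 1, 0, -1) → π⊥ ≈ (-2.414214, +0.000000); max(|x|,|y|,|x±y|/√2) = 2.414214 > 1 ⇒ ∉ W
candidate 7: n = (3, -1, -1, 2) → π⊥ ≈ (+5.121320, +1.707107); max(|x|,|y|,|x±y|/√2) = 5.121320 > 1 ⇒ ∉ W

3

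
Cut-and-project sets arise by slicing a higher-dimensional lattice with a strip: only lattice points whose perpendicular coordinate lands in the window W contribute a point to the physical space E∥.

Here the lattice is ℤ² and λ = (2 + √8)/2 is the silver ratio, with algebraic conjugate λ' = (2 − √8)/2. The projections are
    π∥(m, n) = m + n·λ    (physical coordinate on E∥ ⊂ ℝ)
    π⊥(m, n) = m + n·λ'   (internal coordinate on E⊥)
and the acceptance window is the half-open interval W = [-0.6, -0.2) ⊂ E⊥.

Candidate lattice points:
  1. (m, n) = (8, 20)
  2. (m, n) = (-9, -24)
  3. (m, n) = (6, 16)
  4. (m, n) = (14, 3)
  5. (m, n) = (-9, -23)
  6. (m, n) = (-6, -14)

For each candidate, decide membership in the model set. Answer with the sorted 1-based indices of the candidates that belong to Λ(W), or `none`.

Numerically λ ≈ 2.414214 and λ' = −1/λ ≈ -0.414214.
#1 (8,20): internal coord 8 + (20)·λ' = -0.284271; -0.284271 ∈ [-0.6, -0.2) → IN Λ
#2 (-9,-24): internal coord -9 + (-24)·λ' = +0.941125; +0.941125 ∉ [-0.6, -0.2) → out
#3 (6,16): internal coord 6 + (16)·λ' = -0.627417; -0.627417 ∉ [-0.6, -0.2) → out
#4 (14,3): internal coord 14 + (3)·λ' = +12.757359; +12.757359 ∉ [-0.6, -0.2) → out
#5 (-9,-23): internal coord -9 + (-23)·λ' = +0.526912; +0.526912 ∉ [-0.6, -0.2) → out
#6 (-6,-14): internal coord -6 + (-14)·λ' = -0.201010; -0.201010 ∈ [-0.6, -0.2) → IN Λ

1, 6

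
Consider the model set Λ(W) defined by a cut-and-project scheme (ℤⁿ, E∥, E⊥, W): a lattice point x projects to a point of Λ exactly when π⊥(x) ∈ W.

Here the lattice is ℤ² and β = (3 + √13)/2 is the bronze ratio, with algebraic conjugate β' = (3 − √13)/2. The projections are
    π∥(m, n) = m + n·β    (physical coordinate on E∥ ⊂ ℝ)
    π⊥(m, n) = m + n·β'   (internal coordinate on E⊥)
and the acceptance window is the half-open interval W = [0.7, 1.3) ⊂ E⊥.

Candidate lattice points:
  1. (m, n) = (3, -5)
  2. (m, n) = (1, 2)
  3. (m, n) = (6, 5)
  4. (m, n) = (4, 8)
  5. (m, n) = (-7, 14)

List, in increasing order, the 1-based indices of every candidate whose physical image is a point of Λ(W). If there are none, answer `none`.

Numerically β ≈ 3.3028 and β' = −1/β ≈ -0.3028.
[1] lift (3,-5): star map gives 4.5139; window check 0.7 ≤ 4.5139 < 1.3 is false → out
[2] lift (1,2): star map gives 0.3944; window check 0.7 ≤ 0.3944 < 1.3 is false → out
[3] lift (6,5): star map gives 4.4861; window check 0.7 ≤ 4.4861 < 1.3 is false → out
[4] lift (4,8): star map gives 1.5778; window check 0.7 ≤ 1.5778 < 1.3 is false → out
[5] lift (-7,14): star map gives -11.2389; window check 0.7 ≤ -11.2389 < 1.3 is false → out

none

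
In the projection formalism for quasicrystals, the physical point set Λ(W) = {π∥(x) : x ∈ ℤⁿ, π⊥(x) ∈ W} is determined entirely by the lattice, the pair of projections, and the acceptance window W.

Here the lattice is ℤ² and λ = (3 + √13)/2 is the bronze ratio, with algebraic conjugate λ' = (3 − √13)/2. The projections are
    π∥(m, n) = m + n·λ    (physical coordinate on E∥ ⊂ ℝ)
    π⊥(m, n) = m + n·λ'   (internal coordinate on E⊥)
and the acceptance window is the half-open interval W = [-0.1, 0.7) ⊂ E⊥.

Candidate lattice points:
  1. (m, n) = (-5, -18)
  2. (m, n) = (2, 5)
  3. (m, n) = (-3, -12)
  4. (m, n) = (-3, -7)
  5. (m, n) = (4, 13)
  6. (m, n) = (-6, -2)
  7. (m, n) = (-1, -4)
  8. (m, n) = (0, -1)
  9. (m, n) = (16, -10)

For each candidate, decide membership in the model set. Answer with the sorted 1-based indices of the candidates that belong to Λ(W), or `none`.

1, 2, 3, 5, 7, 8

λ' = (3−√13)/2 ≈ -0.30278.
candidate 1: (m,n)=(-5,-18) → π∥ = -5-18·λ ≈ -64.44996, π⊥ = -5-18·λ' ≈ 0.44996 ∈ [-0.1, 0.7) ⇒ IN Λ
candidate 2: (m,n)=(2,5) → π∥ = 2+5·λ ≈ 18.51388, π⊥ = 2+5·λ' ≈ 0.48612 ∈ [-0.1, 0.7) ⇒ IN Λ
candidate 3: (m,n)=(-3,-12) → π∥ = -3-12·λ ≈ -42.63331, π⊥ = -3-12·λ' ≈ 0.63331 ∈ [-0.1, 0.7) ⇒ IN Λ
candidate 4: (m,n)=(-3,-7) → π∥ = -3-7·λ ≈ -26.11943, π⊥ = -3-7·λ' ≈ -0.88057 ∉ [-0.1, 0.7) ⇒ out
candidate 5: (m,n)=(4,13) → π∥ = 4+13·λ ≈ 46.93608, π⊥ = 4+13·λ' ≈ 0.06392 ∈ [-0.1, 0.7) ⇒ IN Λ
candidate 6: (m,n)=(-6,-2) → π∥ = -6-2·λ ≈ -12.60555, π⊥ = -6-2·λ' ≈ -5.39445 ∉ [-0.1, 0.7) ⇒ out
candidate 7: (m,n)=(-1,-4) → π∥ = -1-4·λ ≈ -14.21110, π⊥ = -1-4·λ' ≈ 0.21110 ∈ [-0.1, 0.7) ⇒ IN Λ
candidate 8: (m,n)=(0,-1) → π∥ = 0-1·λ ≈ -3.30278, π⊥ = 0-1·λ' ≈ 0.30278 ∈ [-0.1, 0.7) ⇒ IN Λ
candidate 9: (m,n)=(16,-10) → π∥ = 16-10·λ ≈ -17.02776, π⊥ = 16-10·λ' ≈ 19.02776 ∉ [-0.1, 0.7) ⇒ out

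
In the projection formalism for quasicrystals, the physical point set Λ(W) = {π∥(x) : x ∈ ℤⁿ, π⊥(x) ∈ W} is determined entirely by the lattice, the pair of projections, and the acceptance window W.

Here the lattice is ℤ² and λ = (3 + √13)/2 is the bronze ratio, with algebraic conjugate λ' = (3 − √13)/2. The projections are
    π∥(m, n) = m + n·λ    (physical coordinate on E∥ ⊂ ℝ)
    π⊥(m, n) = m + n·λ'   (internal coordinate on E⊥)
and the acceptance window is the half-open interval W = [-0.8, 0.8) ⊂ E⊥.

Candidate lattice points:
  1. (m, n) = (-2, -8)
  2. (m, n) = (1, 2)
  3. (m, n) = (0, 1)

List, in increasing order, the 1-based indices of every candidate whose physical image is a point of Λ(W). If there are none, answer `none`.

1, 2, 3

Compute λ' = (3−√13)/2 = -0.30278, so π⊥(m,n) = m -0.30278·n.
[1] lift (-2,-8): star map gives 0.42221; window check -0.8 ≤ 0.42221 < 0.8 is true → IN Λ
[2] lift (1,2): star map gives 0.39445; window check -0.8 ≤ 0.39445 < 0.8 is true → IN Λ
[3] lift (0,1): star map gives -0.30278; window check -0.8 ≤ -0.30278 < 0.8 is true → IN Λ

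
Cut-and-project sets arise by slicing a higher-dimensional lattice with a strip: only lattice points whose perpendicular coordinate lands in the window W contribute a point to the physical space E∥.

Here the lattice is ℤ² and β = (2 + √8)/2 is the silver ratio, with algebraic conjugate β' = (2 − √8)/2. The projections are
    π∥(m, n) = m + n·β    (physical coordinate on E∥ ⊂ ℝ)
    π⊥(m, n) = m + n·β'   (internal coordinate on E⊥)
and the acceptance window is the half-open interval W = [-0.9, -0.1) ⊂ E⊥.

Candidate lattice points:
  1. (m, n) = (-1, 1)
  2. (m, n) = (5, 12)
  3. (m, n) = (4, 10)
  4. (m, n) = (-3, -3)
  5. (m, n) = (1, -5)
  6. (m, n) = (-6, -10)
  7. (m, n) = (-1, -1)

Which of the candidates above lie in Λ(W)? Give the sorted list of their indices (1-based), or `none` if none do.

Numerically β ≈ 2.414214 and β' = −1/β ≈ -0.414214.
candidate 1: (m,n)=(-1,1) → π∥ = -1+1·β ≈ 1.414214, π⊥ = -1+1·β' ≈ -1.414214 ∉ [-0.9, -0.1) ⇒ out
candidate 2: (m,n)=(5,12) → π∥ = 5+12·β ≈ 33.970563, π⊥ = 5+12·β' ≈ 0.029437 ∉ [-0.9, -0.1) ⇒ out
candidate 3: (m,n)=(4,10) → π∥ = 4+10·β ≈ 28.142136, π⊥ = 4+10·β' ≈ -0.142136 ∈ [-0.9, -0.1) ⇒ IN Λ
candidate 4: (m,n)=(-3,-3) → π∥ = -3-3·β ≈ -10.242641, π⊥ = -3-3·β' ≈ -1.757359 ∉ [-0.9, -0.1) ⇒ out
candidate 5: (m,n)=(1,-5) → π∥ = 1-5·β ≈ -11.071068, π⊥ = 1-5·β' ≈ 3.071068 ∉ [-0.9, -0.1) ⇒ out
candidate 6: (m,n)=(-6,-10) → π∥ = -6-10·β ≈ -30.142136, π⊥ = -6-10·β' ≈ -1.857864 ∉ [-0.9, -0.1) ⇒ out
candidate 7: (m,n)=(-1,-1) → π∥ = -1-1·β ≈ -3.414214, π⊥ = -1-1·β' ≈ -0.585786 ∈ [-0.9, -0.1) ⇒ IN Λ

3, 7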